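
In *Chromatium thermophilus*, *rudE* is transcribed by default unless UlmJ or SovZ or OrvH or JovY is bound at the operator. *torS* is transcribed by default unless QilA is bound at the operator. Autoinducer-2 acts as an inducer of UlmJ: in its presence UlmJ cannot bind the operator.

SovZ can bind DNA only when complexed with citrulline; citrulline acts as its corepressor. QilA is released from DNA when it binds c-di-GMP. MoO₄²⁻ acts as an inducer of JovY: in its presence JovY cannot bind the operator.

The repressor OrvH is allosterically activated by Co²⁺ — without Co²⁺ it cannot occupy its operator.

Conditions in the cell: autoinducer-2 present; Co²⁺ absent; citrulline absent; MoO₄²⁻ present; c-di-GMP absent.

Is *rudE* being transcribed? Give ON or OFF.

Autoinducer-2 is present, so UlmJ is inactive.
Citrulline is absent, so SovZ is inactive.
Co²⁺ is absent, so OrvH is inactive.
MoO₄²⁻ is present, so JovY is inactive.
With no repressor bound, *rudE* is transcribed.

ON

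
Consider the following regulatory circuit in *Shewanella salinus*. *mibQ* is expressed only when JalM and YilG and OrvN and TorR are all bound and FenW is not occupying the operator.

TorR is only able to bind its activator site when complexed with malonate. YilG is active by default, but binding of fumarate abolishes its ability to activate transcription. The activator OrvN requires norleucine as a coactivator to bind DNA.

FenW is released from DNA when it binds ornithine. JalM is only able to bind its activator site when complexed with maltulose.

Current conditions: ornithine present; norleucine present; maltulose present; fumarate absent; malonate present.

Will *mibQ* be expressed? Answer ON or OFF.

ON

Maltulose is present, so JalM is active.
Fumarate is absent, so YilG is active.
Ornithine is present, so FenW is inactive.
Norleucine is present, so OrvN is active.
Malonate is present, so TorR is active.
No repressor is bound and JalM and YilG and OrvN and TorR are active, so *mibQ* is transcribed.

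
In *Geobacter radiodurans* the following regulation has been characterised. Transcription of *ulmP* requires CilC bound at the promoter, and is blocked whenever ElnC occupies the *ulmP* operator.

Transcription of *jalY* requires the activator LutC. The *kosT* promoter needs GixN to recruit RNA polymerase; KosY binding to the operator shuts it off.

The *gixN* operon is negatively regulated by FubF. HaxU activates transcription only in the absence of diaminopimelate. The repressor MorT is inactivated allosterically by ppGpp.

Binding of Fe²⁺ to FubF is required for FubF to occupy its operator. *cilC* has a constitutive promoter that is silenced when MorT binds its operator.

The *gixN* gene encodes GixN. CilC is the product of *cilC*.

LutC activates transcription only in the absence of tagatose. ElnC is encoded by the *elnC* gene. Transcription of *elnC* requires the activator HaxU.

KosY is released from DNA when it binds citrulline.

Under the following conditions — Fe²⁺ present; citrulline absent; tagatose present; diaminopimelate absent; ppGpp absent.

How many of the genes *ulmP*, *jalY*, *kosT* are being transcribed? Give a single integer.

ppGpp is absent, so MorT is active.
With repressor MorT bound, *cilC* is not transcribed.
So CilC is not produced.
Diaminopimelate is absent, so HaxU is active.
No repressor is bound and HaxU is active, so *elnC* is transcribed.
So ElnC is produced and active.
With repressor ElnC bound, *ulmP* is not transcribed.
→ *ulmP* is OFF.
Tagatose is present, so LutC is inactive.
Required activator LutC is absent, so *jalY* is not transcribed.
→ *jalY* is OFF.
Fe²⁺ is present, so FubF is active.
With repressor FubF bound, *gixN* is not transcribed.
So GixN is not produced.
Citrulline is absent, so KosY is active.
With repressor KosY bound, *kosT* is not transcribed.
→ *kosT* is OFF.
0 of the 3 genes are transcribed.

0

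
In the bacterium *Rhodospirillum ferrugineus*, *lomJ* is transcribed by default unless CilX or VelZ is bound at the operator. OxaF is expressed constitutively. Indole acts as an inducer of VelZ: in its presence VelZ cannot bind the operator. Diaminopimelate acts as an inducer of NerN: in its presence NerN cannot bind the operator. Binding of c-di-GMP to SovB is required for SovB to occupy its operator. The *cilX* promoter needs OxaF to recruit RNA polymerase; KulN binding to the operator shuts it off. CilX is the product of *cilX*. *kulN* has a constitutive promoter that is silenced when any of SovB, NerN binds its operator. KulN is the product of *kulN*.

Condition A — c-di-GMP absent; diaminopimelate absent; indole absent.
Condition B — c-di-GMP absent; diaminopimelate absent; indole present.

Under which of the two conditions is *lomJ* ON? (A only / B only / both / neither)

Condition A:
c-di-GMP is absent, so SovB is inactive.
Diaminopimelate is absent, so NerN is active.
With repressor NerN bound, *kulN* is not transcribed.
So KulN is not produced.
OxaF is produced constitutively and is active.
No repressor is bound and OxaF is active, so *cilX* is transcribed.
So CilX is produced and active.
Indole is absent, so VelZ is active.
With repressor CilX bound, *lomJ* is not transcribed.
→ *lomJ* is OFF in A.
Condition B:
c-di-GMP is absent, so SovB is inactive.
Diaminopimelate is absent, so NerN is active.
With repressor NerN bound, *kulN* is not transcribed.
So KulN is not produced.
OxaF is produced constitutively and is active.
No repressor is bound and OxaF is active, so *cilX* is transcribed.
So CilX is produced and active.
Indole is present, so VelZ is inactive.
With repressor CilX bound, *lomJ* is not transcribed.
→ *lomJ* is OFF in B.

neither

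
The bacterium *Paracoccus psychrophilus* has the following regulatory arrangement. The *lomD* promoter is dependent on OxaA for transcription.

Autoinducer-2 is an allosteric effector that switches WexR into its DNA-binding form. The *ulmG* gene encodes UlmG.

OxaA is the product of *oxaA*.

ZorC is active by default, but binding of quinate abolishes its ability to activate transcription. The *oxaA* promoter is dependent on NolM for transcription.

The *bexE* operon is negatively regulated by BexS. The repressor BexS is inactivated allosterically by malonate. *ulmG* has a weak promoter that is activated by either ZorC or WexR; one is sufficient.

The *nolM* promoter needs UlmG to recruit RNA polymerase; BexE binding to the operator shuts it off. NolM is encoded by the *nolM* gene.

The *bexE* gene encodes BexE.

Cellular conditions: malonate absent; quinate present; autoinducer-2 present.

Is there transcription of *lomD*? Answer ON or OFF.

Quinate is present, so ZorC is inactive.
Autoinducer-2 is present, so WexR is active.
Activator WexR is present, so *ulmG* is transcribed.
So UlmG is produced and active.
Malonate is absent, so BexS is active.
With repressor BexS bound, *bexE* is not transcribed.
So BexE is not produced.
No repressor is bound and UlmG is active, so *nolM* is transcribed.
So NolM is produced and active.
No repressor is bound and NolM is active, so *oxaA* is transcribed.
So OxaA is produced and active.
No repressor is bound and OxaA is active, so *lomD* is transcribed.

ON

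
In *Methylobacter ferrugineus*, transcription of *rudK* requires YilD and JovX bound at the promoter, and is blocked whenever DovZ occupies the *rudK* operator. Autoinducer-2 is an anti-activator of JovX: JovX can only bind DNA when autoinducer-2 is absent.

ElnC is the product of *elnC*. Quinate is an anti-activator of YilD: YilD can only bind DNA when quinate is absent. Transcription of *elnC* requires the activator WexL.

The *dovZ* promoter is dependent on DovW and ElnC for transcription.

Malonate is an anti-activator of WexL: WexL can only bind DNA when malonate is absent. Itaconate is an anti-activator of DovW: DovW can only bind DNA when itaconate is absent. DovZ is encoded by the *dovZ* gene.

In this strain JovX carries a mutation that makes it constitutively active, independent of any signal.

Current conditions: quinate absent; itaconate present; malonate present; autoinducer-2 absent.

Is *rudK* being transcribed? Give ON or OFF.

ON

Itaconate is present, so DovW is inactive.
Malonate is present, so WexL is inactive.
Required activator WexL is absent, so *elnC* is not transcribed.
So ElnC is not produced.
Required activator DovW is absent, so *dovZ* is not transcribed.
So DovZ is not produced.
Quinate is absent, so YilD is active.
JovX is constitutively active in this strain.
No repressor is bound and YilD and JovX are active, so *rudK* is transcribed.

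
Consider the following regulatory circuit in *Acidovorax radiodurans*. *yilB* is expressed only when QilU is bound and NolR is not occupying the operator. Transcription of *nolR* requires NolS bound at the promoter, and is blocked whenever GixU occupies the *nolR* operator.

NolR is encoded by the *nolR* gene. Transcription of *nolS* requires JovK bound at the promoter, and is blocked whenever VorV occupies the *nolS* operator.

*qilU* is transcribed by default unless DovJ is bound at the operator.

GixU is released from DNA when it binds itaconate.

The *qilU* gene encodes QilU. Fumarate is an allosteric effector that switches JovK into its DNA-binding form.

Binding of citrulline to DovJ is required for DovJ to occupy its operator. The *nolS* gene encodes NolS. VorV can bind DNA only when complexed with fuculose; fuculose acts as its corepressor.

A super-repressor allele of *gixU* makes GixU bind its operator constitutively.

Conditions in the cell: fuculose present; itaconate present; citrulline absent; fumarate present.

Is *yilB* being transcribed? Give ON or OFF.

ON

Citrulline is absent, so DovJ is inactive.
With no repressor bound, *qilU* is transcribed.
So QilU is produced and active.
Fuculose is present, so VorV is active.
Fumarate is present, so JovK is active.
With repressor VorV bound, *nolS* is not transcribed.
So NolS is not produced.
GixU is constitutively active in this strain.
With repressor GixU bound, *nolR* is not transcribed.
So NolR is not produced.
No repressor is bound and QilU is active, so *yilB* is transcribed.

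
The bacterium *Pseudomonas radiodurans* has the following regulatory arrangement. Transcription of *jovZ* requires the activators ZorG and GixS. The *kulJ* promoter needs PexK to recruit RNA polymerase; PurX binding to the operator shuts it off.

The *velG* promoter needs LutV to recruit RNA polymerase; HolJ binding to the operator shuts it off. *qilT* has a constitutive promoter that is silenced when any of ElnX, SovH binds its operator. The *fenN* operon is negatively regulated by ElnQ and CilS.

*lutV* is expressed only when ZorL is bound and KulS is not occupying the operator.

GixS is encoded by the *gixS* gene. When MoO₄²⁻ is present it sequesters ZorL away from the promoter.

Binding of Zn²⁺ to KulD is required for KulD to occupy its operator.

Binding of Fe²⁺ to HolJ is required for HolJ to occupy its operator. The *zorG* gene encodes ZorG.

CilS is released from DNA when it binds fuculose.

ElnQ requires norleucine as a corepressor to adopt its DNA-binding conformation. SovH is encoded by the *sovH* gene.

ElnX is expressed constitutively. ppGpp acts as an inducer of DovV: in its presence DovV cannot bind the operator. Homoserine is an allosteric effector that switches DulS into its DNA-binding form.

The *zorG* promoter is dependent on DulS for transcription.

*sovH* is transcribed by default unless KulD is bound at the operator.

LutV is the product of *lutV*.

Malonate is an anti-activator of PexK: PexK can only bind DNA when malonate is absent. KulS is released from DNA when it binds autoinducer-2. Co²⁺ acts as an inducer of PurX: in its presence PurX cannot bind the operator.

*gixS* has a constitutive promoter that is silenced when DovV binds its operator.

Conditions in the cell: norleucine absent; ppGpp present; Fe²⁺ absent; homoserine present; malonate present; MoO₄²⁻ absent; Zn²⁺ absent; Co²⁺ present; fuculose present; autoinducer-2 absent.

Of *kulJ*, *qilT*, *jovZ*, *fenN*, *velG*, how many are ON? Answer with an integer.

2

Co²⁺ is present, so PurX is inactive.
Malonate is present, so PexK is inactive.
Required activator PexK is absent, so *kulJ* is not transcribed.
→ *kulJ* is OFF.
ElnX is produced constitutively and is active.
Zn²⁺ is absent, so KulD is inactive.
With no repressor bound, *sovH* is transcribed.
So SovH is produced and active.
With repressor ElnX bound, *qilT* is not transcribed.
→ *qilT* is OFF.
Homoserine is present, so DulS is active.
No repressor is bound and DulS is active, so *zorG* is transcribed.
So ZorG is produced and active.
ppGpp is present, so DovV is inactive.
With no repressor bound, *gixS* is transcribed.
So GixS is produced and active.
No repressor is bound and ZorG and GixS are active, so *jovZ* is transcribed.
→ *jovZ* is ON.
Norleucine is absent, so ElnQ is inactive.
Fuculose is present, so CilS is inactive.
With no repressor bound, *fenN* is transcribed.
→ *fenN* is ON.
Autoinducer-2 is absent, so KulS is active.
MoO₄²⁻ is absent, so ZorL is active.
With repressor KulS bound, *lutV* is not transcribed.
So LutV is not produced.
Fe²⁺ is absent, so HolJ is inactive.
Required activator LutV is absent, so *velG* is not transcribed.
→ *velG* is OFF.
2 of the 5 genes are transcribed.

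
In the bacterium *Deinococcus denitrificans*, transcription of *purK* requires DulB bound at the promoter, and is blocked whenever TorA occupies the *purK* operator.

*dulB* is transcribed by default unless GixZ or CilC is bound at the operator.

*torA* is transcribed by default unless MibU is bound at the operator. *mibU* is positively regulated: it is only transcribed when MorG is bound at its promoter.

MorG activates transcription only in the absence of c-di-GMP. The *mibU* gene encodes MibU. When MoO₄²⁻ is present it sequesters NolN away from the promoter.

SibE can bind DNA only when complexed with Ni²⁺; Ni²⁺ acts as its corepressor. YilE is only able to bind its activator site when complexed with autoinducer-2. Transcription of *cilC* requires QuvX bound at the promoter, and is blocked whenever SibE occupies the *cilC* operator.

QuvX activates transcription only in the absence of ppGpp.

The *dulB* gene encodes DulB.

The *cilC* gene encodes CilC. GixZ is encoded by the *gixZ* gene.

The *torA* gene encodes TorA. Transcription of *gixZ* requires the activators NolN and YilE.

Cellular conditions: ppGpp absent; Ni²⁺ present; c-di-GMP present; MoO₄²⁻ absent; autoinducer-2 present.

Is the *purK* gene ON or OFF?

MoO₄²⁻ is absent, so NolN is active.
Autoinducer-2 is present, so YilE is active.
No repressor is bound and NolN and YilE are active, so *gixZ* is transcribed.
So GixZ is produced and active.
Ni²⁺ is present, so SibE is active.
ppGpp is absent, so QuvX is active.
With repressor SibE bound, *cilC* is not transcribed.
So CilC is not produced.
With repressor GixZ bound, *dulB* is not transcribed.
So DulB is not produced.
c-di-GMP is present, so MorG is inactive.
Required activator MorG is absent, so *mibU* is not transcribed.
So MibU is not produced.
With no repressor bound, *torA* is transcribed.
So TorA is produced and active.
With repressor TorA bound, *purK* is not transcribed.

OFF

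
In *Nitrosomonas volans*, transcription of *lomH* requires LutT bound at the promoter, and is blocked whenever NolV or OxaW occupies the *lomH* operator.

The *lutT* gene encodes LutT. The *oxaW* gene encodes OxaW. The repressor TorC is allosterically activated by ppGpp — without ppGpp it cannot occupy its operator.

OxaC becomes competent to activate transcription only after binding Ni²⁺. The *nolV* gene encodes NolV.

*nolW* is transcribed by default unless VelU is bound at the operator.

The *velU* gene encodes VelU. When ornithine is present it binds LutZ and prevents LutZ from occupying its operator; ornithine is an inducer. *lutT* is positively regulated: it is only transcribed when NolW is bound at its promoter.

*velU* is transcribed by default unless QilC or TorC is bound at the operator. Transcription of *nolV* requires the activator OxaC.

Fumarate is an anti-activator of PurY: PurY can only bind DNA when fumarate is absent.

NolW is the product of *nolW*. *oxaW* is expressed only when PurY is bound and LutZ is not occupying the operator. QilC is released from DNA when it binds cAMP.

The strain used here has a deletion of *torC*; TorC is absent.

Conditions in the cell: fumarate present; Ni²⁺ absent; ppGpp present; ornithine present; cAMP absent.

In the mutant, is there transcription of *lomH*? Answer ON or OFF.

Ni²⁺ is absent, so OxaC is inactive.
Required activator OxaC is absent, so *nolV* is not transcribed.
So NolV is not produced.
cAMP is absent, so QilC is active.
TorC is non-functional in this strain, so it has no effect.
With repressor QilC bound, *velU* is not transcribed.
So VelU is not produced.
With no repressor bound, *nolW* is transcribed.
So NolW is produced and active.
No repressor is bound and NolW is active, so *lutT* is transcribed.
So LutT is produced and active.
Ornithine is present, so LutZ is inactive.
Fumarate is present, so PurY is inactive.
Required activator PurY is absent, so *oxaW* is not transcribed.
So OxaW is not produced.
No repressor is bound and LutT is active, so *lomH* is transcribed.

ON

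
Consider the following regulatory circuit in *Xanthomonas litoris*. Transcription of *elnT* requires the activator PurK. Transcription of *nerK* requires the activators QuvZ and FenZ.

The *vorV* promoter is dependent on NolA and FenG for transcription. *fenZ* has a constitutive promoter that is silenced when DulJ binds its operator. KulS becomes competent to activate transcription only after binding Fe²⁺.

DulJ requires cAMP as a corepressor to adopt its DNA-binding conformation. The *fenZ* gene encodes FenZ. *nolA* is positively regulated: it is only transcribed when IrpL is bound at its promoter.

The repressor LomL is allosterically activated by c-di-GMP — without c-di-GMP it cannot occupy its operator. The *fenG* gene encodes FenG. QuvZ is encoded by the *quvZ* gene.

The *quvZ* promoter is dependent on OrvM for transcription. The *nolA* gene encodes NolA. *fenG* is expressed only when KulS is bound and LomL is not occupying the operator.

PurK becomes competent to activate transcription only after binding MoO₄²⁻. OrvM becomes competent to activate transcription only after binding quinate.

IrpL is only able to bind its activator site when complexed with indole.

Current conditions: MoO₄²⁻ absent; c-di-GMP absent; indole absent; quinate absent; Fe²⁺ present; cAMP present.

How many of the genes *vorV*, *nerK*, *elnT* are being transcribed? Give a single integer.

0

Indole is absent, so IrpL is inactive.
Required activator IrpL is absent, so *nolA* is not transcribed.
So NolA is not produced.
Fe²⁺ is present, so KulS is active.
c-di-GMP is absent, so LomL is inactive.
No repressor is bound and KulS is active, so *fenG* is transcribed.
So FenG is produced and active.
Required activator NolA is absent, so *vorV* is not transcribed.
→ *vorV* is OFF.
Quinate is absent, so OrvM is inactive.
Required activator OrvM is absent, so *quvZ* is not transcribed.
So QuvZ is not produced.
cAMP is present, so DulJ is active.
With repressor DulJ bound, *fenZ* is not transcribed.
So FenZ is not produced.
Required activator QuvZ is absent, so *nerK* is not transcribed.
→ *nerK* is OFF.
MoO₄²⁻ is absent, so PurK is inactive.
Required activator PurK is absent, so *elnT* is not transcribed.
→ *elnT* is OFF.
0 of the 3 genes are transcribed.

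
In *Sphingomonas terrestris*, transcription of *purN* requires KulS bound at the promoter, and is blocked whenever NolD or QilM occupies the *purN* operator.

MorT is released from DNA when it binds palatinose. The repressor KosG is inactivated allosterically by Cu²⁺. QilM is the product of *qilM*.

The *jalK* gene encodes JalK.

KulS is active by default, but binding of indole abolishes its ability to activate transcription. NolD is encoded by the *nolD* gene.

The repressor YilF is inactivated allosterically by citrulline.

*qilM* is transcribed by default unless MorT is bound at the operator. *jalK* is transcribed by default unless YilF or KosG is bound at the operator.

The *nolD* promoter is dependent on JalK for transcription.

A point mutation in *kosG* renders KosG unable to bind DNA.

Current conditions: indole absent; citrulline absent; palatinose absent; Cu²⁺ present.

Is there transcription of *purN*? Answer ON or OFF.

Indole is absent, so KulS is active.
Citrulline is absent, so YilF is active.
KosG is non-functional in this strain, so it has no effect.
With repressor YilF bound, *jalK* is not transcribed.
So JalK is not produced.
Required activator JalK is absent, so *nolD* is not transcribed.
So NolD is not produced.
Palatinose is absent, so MorT is active.
With repressor MorT bound, *qilM* is not transcribed.
So QilM is not produced.
No repressor is bound and KulS is active, so *purN* is transcribed.

ON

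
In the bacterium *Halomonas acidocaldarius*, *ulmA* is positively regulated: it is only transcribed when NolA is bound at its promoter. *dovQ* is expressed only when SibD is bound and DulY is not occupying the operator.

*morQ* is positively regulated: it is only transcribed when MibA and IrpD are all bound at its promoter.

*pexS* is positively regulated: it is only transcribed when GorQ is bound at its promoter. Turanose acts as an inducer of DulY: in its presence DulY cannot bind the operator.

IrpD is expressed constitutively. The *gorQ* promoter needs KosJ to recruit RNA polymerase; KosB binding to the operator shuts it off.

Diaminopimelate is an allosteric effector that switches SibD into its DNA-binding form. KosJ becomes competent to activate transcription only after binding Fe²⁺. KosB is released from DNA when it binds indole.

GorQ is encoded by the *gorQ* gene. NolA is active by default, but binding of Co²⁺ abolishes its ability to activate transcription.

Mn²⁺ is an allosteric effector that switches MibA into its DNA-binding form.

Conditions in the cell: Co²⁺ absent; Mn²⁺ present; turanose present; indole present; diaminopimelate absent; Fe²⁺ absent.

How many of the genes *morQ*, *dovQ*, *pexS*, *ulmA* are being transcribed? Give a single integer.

2

Mn²⁺ is present, so MibA is active.
IrpD is produced constitutively and is active.
No repressor is bound and MibA and IrpD are active, so *morQ* is transcribed.
→ *morQ* is ON.
Turanose is present, so DulY is inactive.
Diaminopimelate is absent, so SibD is inactive.
Required activator SibD is absent, so *dovQ* is not transcribed.
→ *dovQ* is OFF.
Fe²⁺ is absent, so KosJ is inactive.
Indole is present, so KosB is inactive.
Required activator KosJ is absent, so *gorQ* is not transcribed.
So GorQ is not produced.
Required activator GorQ is absent, so *pexS* is not transcribed.
→ *pexS* is OFF.
Co²⁺ is absent, so NolA is active.
No repressor is bound and NolA is active, so *ulmA* is transcribed.
→ *ulmA* is ON.
2 of the 4 genes are transcribed.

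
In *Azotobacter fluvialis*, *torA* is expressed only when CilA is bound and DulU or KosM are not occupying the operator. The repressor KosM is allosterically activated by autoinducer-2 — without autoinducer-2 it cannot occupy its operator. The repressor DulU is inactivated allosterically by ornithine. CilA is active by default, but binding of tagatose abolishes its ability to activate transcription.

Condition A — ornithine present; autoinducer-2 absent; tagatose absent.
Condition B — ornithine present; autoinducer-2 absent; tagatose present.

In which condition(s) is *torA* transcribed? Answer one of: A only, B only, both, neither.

Condition A:
Ornithine is present, so DulU is inactive.
Autoinducer-2 is absent, so KosM is inactive.
Tagatose is absent, so CilA is active.
No repressor is bound and CilA is active, so *torA* is transcribed.
→ *torA* is ON in A.
Condition B:
Ornithine is present, so DulU is inactive.
Autoinducer-2 is absent, so KosM is inactive.
Tagatose is present, so CilA is inactive.
Required activator CilA is absent, so *torA* is not transcribed.
→ *torA* is OFF in B.

A only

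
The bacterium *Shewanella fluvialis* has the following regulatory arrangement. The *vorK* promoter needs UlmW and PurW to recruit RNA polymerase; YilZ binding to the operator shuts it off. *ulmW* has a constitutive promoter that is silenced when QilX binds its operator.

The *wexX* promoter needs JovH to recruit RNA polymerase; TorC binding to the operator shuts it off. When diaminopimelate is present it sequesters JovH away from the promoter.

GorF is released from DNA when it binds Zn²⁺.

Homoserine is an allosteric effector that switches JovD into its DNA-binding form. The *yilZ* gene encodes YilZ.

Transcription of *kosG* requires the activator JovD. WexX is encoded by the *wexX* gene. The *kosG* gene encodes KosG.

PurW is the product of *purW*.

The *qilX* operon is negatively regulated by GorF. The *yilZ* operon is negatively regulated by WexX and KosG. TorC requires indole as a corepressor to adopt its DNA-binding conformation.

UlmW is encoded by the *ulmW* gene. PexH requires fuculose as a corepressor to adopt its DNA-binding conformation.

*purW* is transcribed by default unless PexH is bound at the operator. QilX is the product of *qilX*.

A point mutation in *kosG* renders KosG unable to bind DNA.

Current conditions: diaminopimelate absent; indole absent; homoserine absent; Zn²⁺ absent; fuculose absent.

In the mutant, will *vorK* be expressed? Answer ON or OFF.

Indole is absent, so TorC is inactive.
Diaminopimelate is absent, so JovH is active.
No repressor is bound and JovH is active, so *wexX* is transcribed.
So WexX is produced and active.
KosG is non-functional in this strain, so it has no effect.
With repressor WexX bound, *yilZ* is not transcribed.
So YilZ is not produced.
Zn²⁺ is absent, so GorF is active.
With repressor GorF bound, *qilX* is not transcribed.
So QilX is not produced.
With no repressor bound, *ulmW* is transcribed.
So UlmW is produced and active.
Fuculose is absent, so PexH is inactive.
With no repressor bound, *purW* is transcribed.
So PurW is produced and active.
No repressor is bound and UlmW and PurW are active, so *vorK* is transcribed.

ON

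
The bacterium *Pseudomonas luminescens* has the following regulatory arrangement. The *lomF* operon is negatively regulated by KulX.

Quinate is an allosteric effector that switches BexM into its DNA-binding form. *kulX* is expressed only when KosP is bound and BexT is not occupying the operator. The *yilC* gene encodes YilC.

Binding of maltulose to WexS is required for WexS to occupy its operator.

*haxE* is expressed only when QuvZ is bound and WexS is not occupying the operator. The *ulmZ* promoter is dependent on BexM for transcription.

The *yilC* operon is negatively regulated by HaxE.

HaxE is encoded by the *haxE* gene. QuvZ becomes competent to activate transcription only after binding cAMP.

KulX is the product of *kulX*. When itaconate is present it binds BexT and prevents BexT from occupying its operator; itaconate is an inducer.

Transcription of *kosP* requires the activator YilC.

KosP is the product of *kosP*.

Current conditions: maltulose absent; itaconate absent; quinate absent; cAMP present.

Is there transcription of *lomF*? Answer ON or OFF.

Maltulose is absent, so WexS is inactive.
cAMP is present, so QuvZ is active.
No repressor is bound and QuvZ is active, so *haxE* is transcribed.
So HaxE is produced and active.
With repressor HaxE bound, *yilC* is not transcribed.
So YilC is not produced.
Required activator YilC is absent, so *kosP* is not transcribed.
So KosP is not produced.
Itaconate is absent, so BexT is active.
With repressor BexT bound, *kulX* is not transcribed.
So KulX is not produced.
With no repressor bound, *lomF* is transcribed.

ON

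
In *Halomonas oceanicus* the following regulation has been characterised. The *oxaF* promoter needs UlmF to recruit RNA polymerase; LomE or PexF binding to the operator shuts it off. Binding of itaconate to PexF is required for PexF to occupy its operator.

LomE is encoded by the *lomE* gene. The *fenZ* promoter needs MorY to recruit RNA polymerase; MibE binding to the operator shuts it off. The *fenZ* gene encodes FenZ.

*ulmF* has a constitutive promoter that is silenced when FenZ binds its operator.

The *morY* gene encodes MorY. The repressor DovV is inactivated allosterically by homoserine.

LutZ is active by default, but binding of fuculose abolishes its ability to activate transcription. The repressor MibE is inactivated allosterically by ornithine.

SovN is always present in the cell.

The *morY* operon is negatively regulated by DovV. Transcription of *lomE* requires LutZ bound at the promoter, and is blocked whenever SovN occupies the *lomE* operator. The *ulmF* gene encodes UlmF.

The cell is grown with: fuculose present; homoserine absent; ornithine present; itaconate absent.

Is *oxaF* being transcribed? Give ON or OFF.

ON

Fuculose is present, so LutZ is inactive.
SovN is produced constitutively and is active.
With repressor SovN bound, *lomE* is not transcribed.
So LomE is not produced.
Itaconate is absent, so PexF is inactive.
Ornithine is present, so MibE is inactive.
Homoserine is absent, so DovV is active.
With repressor DovV bound, *morY* is not transcribed.
So MorY is not produced.
Required activator MorY is absent, so *fenZ* is not transcribed.
So FenZ is not produced.
With no repressor bound, *ulmF* is transcribed.
So UlmF is produced and active.
No repressor is bound and UlmF is active, so *oxaF* is transcribed.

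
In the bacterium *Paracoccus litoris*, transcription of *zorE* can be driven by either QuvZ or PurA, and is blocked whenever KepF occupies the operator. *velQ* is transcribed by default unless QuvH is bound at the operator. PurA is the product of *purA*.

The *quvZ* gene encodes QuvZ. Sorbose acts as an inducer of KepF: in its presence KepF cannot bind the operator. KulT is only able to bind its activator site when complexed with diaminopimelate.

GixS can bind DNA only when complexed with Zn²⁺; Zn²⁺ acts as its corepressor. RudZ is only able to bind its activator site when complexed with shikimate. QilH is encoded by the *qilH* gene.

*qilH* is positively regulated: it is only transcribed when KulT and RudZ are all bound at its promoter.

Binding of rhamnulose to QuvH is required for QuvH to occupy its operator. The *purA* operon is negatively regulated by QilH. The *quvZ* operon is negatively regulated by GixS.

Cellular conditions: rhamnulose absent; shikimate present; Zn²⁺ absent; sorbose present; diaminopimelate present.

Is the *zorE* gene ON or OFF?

Zn²⁺ is absent, so GixS is inactive.
With no repressor bound, *quvZ* is transcribed.
So QuvZ is produced and active.
Sorbose is present, so KepF is inactive.
Diaminopimelate is present, so KulT is active.
Shikimate is present, so RudZ is active.
No repressor is bound and KulT and RudZ are active, so *qilH* is transcribed.
So QilH is produced and active.
With repressor QilH bound, *purA* is not transcribed.
So PurA is not produced.
Activator QuvZ is present, so *zorE* is transcribed.

ON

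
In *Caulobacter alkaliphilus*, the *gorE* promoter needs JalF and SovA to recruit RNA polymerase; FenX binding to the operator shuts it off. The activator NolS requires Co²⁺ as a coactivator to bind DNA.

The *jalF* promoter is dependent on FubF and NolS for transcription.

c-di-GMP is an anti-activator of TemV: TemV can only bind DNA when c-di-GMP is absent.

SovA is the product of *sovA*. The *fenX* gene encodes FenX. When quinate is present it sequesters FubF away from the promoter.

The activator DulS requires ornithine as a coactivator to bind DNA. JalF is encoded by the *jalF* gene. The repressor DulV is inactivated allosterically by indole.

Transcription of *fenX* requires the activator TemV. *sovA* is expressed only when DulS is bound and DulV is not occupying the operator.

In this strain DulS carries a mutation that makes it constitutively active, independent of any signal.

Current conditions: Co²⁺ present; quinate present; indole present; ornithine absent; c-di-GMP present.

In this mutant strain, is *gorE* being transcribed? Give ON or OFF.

Quinate is present, so FubF is inactive.
Co²⁺ is present, so NolS is active.
Required activator FubF is absent, so *jalF* is not transcribed.
So JalF is not produced.
c-di-GMP is present, so TemV is inactive.
Required activator TemV is absent, so *fenX* is not transcribed.
So FenX is not produced.
DulS is constitutively active in this strain.
Indole is present, so DulV is inactive.
No repressor is bound and DulS is active, so *sovA* is transcribed.
So SovA is produced and active.
Required activator JalF is absent, so *gorE* is not transcribed.

OFF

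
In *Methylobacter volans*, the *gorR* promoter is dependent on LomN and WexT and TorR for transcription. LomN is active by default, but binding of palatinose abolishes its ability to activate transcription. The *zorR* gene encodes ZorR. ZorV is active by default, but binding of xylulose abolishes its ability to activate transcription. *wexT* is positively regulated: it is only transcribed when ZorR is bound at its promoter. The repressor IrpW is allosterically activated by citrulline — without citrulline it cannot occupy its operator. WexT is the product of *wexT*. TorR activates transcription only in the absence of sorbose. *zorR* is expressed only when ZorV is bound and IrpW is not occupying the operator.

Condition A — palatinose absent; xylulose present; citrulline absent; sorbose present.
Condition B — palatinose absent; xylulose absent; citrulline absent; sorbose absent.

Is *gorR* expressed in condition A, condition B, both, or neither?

Condition A:
Palatinose is absent, so LomN is active.
Xylulose is present, so ZorV is inactive.
Citrulline is absent, so IrpW is inactive.
Required activator ZorV is absent, so *zorR* is not transcribed.
So ZorR is not produced.
Required activator ZorR is absent, so *wexT* is not transcribed.
So WexT is not produced.
Sorbose is present, so TorR is inactive.
Required activator WexT is absent, so *gorR* is not transcribed.
→ *gorR* is OFF in A.
Condition B:
Palatinose is absent, so LomN is active.
Xylulose is absent, so ZorV is active.
Citrulline is absent, so IrpW is inactive.
No repressor is bound and ZorV is active, so *zorR* is transcribed.
So ZorR is produced and active.
No repressor is bound and ZorR is active, so *wexT* is transcribed.
So WexT is produced and active.
Sorbose is absent, so TorR is active.
No repressor is bound and LomN and WexT and TorR are active, so *gorR* is transcribed.
→ *gorR* is ON in B.

B only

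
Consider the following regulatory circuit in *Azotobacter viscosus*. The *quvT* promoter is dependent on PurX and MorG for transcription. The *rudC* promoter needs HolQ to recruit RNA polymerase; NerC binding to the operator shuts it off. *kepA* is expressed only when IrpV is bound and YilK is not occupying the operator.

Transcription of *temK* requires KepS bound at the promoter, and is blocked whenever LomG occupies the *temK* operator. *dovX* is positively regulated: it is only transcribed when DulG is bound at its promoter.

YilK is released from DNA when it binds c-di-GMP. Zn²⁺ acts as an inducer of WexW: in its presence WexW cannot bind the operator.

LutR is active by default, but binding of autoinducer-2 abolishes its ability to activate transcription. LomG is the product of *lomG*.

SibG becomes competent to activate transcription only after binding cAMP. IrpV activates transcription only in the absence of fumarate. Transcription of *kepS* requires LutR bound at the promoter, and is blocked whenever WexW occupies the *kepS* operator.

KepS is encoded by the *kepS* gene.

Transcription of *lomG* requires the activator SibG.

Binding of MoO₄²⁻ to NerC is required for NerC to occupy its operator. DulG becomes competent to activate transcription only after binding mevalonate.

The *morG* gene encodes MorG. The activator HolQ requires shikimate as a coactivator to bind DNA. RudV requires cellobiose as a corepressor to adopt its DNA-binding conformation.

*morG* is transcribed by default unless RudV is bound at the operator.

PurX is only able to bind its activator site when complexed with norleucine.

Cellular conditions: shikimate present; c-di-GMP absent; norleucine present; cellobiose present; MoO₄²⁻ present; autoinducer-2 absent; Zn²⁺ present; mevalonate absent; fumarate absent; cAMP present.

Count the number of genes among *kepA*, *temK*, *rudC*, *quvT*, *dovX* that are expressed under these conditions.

Fumarate is absent, so IrpV is active.
c-di-GMP is absent, so YilK is active.
With repressor YilK bound, *kepA* is not transcribed.
→ *kepA* is OFF.
Autoinducer-2 is absent, so LutR is active.
Zn²⁺ is present, so WexW is inactive.
No repressor is bound and LutR is active, so *kepS* is transcribed.
So KepS is produced and active.
cAMP is present, so SibG is active.
No repressor is bound and SibG is active, so *lomG* is transcribed.
So LomG is produced and active.
With repressor LomG bound, *temK* is not transcribed.
→ *temK* is OFF.
MoO₄²⁻ is present, so NerC is active.
Shikimate is present, so HolQ is active.
With repressor NerC bound, *rudC* is not transcribed.
→ *rudC* is OFF.
Norleucine is present, so PurX is active.
Cellobiose is present, so RudV is active.
With repressor RudV bound, *morG* is not transcribed.
So MorG is not produced.
Required activator MorG is absent, so *quvT* is not transcribed.
→ *quvT* is OFF.
Mevalonate is absent, so DulG is inactive.
Required activator DulG is absent, so *dovX* is not transcribed.
→ *dovX* is OFF.
0 of the 5 genes are transcribed.

0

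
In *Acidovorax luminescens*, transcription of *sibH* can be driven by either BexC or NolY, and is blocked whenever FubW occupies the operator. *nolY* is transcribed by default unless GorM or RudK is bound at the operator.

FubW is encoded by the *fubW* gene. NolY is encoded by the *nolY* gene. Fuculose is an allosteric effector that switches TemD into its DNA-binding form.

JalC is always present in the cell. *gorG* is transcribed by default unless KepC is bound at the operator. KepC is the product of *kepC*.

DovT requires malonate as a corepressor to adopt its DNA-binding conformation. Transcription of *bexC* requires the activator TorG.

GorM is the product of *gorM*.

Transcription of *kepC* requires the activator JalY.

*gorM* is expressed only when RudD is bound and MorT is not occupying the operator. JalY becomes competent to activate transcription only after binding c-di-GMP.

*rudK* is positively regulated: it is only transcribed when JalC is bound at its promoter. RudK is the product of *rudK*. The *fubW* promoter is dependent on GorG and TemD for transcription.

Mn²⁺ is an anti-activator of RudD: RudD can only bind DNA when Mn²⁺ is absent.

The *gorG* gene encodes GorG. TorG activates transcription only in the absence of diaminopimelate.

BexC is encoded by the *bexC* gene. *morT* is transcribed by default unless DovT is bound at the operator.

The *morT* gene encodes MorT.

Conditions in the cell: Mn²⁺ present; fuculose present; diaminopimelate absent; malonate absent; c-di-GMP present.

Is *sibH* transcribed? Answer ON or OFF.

ON

Diaminopimelate is absent, so TorG is active.
No repressor is bound and TorG is active, so *bexC* is transcribed.
So BexC is produced and active.
c-di-GMP is present, so JalY is active.
No repressor is bound and JalY is active, so *kepC* is transcribed.
So KepC is produced and active.
With repressor KepC bound, *gorG* is not transcribed.
So GorG is not produced.
Fuculose is present, so TemD is active.
Required activator GorG is absent, so *fubW* is not transcribed.
So FubW is not produced.
Mn²⁺ is present, so RudD is inactive.
Malonate is absent, so DovT is inactive.
With no repressor bound, *morT* is transcribed.
So MorT is produced and active.
With repressor MorT bound, *gorM* is not transcribed.
So GorM is not produced.
JalC is produced constitutively and is active.
No repressor is bound and JalC is active, so *rudK* is transcribed.
So RudK is produced and active.
With repressor RudK bound, *nolY* is not transcribed.
So NolY is not produced.
Activator BexC is present, so *sibH* is transcribed.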